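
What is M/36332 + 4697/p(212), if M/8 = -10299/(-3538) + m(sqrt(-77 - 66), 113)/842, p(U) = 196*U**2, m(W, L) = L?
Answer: 10246982180289/8512732687918144 ≈ 0.0012037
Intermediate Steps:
M = 18143104/744749 (M = 8*(-10299/(-3538) + 113/842) = 8*(-10299*(-1/3538) + 113*(1/842)) = 8*(10299/3538 + 113/842) = 8*(2267888/744749) = 18143104/744749 ≈ 24.361)
M/36332 + 4697/p(212) = (18143104/744749)/36332 + 4697/((196*212**2)) = (18143104/744749)*(1/36332) + 4697/((196*44944)) = 4535776/6764555167 + 4697/8809024 = 4535776/6764555167 + 4697*(1/8809024) = 4535776/6764555167 + 671/1258432 = 10246982180289/8512732687918144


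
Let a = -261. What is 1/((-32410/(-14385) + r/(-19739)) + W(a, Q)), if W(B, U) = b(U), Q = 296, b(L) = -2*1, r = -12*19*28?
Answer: 8112729/4676680 ≈ 1.7347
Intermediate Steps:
r = -6384 (r = -228*28 = -6384)
b(L) = -2
W(B, U) = -2
1/((-32410/(-14385) + r/(-19739)) + W(a, Q)) = 1/((-32410/(-14385) - 6384/(-19739)) - 2) = 1/((-32410*(-1/14385) - 6384*(-1/19739)) - 2) = 1/((926/411 + 6384/19739) - 2) = 1/(20902138/8112729 - 2) = 1/(4676680/8112729) = 8112729/4676680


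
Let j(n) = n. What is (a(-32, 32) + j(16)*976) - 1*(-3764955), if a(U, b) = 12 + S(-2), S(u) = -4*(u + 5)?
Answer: 3780571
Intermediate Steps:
S(u) = -20 - 4*u (S(u) = -4*(5 + u) = -20 - 4*u)
a(U, b) = 0 (a(U, b) = 12 + (-20 - 4*(-2)) = 12 + (-20 + 8) = 12 - 12 = 0)
(a(-32, 32) + j(16)*976) - 1*(-3764955) = (0 + 16*976) - 1*(-3764955) = (0 + 15616) + 3764955 = 15616 + 3764955 = 3780571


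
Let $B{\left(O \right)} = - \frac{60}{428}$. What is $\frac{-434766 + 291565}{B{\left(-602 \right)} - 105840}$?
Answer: $\frac{15322507}{11324895} \approx 1.353$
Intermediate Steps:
$B{\left(O \right)} = - \frac{15}{107}$ ($B{\left(O \right)} = \left(-60\right) \frac{1}{428} = - \frac{15}{107}$)
$\frac{-434766 + 291565}{B{\left(-602 \right)} - 105840} = \frac{-434766 + 291565}{- \frac{15}{107} - 105840} = - \frac{143201}{- \frac{15}{107} - 105840} = - \frac{143201}{- \frac{11324895}{107}} = \left(-143201\right) \left(- \frac{107}{11324895}\right) = \frac{15322507}{11324895}$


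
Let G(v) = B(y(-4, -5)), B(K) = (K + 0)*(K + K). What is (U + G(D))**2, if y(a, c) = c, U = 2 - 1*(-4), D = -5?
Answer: 3136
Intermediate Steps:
U = 6 (U = 2 + 4 = 6)
B(K) = 2*K**2 (B(K) = K*(2*K) = 2*K**2)
G(v) = 50 (G(v) = 2*(-5)**2 = 2*25 = 50)
(U + G(D))**2 = (6 + 50)**2 = 56**2 = 3136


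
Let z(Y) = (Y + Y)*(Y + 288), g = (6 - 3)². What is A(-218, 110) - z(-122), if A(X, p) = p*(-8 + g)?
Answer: 40614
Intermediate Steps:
g = 9 (g = 3² = 9)
A(X, p) = p (A(X, p) = p*(-8 + 9) = p*1 = p)
z(Y) = 2*Y*(288 + Y) (z(Y) = (2*Y)*(288 + Y) = 2*Y*(288 + Y))
A(-218, 110) - z(-122) = 110 - 2*(-122)*(288 - 122) = 110 - 2*(-122)*166 = 110 - 1*(-40504) = 110 + 40504 = 40614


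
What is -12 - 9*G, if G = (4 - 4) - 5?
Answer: 33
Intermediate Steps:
G = -5 (G = 0 - 5 = -5)
-12 - 9*G = -12 - 9*(-5) = -12 + 45 = 33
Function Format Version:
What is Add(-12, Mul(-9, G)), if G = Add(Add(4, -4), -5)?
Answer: 33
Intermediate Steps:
G = -5 (G = Add(0, -5) = -5)
Add(-12, Mul(-9, G)) = Add(-12, Mul(-9, -5)) = Add(-12, 45) = 33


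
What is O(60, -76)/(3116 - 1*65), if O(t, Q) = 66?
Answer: 22/1017 ≈ 0.021632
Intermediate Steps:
O(60, -76)/(3116 - 1*65) = 66/(3116 - 1*65) = 66/(3116 - 65) = 66/3051 = 66*(1/3051) = 22/1017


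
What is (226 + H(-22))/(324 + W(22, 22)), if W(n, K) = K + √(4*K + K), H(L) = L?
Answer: 35292/59803 - 102*√110/59803 ≈ 0.57225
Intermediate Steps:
W(n, K) = K + √5*√K (W(n, K) = K + √(5*K) = K + √5*√K)
(226 + H(-22))/(324 + W(22, 22)) = (226 - 22)/(324 + (22 + √5*√22)) = 204/(324 + (22 + √110)) = 204/(346 + √110)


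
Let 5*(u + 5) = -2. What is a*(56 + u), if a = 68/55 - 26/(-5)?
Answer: 8142/25 ≈ 325.68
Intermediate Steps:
u = -27/5 (u = -5 + (⅕)*(-2) = -5 - ⅖ = -27/5 ≈ -5.4000)
a = 354/55 (a = 68*(1/55) - 26*(-⅕) = 68/55 + 26/5 = 354/55 ≈ 6.4364)
a*(56 + u) = 354*(56 - 27/5)/55 = (354/55)*(253/5) = 8142/25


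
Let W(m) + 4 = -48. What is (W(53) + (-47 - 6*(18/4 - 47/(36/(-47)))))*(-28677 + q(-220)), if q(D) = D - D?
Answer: 28342435/2 ≈ 1.4171e+7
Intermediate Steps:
W(m) = -52 (W(m) = -4 - 48 = -52)
q(D) = 0
(W(53) + (-47 - 6*(18/4 - 47/(36/(-47)))))*(-28677 + q(-220)) = (-52 + (-47 - 6*(18/4 - 47/(36/(-47)))))*(-28677 + 0) = (-52 + (-47 - 6*(18*(¼) - 47/(36*(-1/47)))))*(-28677) = (-52 + (-47 - 6*(9/2 - 47/(-36/47))))*(-28677) = (-52 + (-47 - 6*(9/2 - 47*(-47/36))))*(-28677) = (-52 + (-47 - 6*(9/2 + 2209/36)))*(-28677) = (-52 + (-47 - 6*2371/36))*(-28677) = (-52 + (-47 - 2371/6))*(-28677) = (-52 - 2653/6)*(-28677) = -2965/6*(-28677) = 28342435/2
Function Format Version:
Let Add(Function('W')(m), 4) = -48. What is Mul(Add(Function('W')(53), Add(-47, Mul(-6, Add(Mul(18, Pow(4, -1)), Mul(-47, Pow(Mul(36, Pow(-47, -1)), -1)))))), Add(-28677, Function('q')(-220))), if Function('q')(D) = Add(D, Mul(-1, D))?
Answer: Rational(28342435, 2) ≈ 1.4171e+7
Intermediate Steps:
Function('W')(m) = -52 (Function('W')(m) = Add(-4, -48) = -52)
Function('q')(D) = 0
Mul(Add(Function('W')(53), Add(-47, Mul(-6, Add(Mul(18, Pow(4, -1)), Mul(-47, Pow(Mul(36, Pow(-47, -1)), -1)))))), Add(-28677, Function('q')(-220))) = Mul(Add(-52, Add(-47, Mul(-6, Add(Mul(18, Pow(4, -1)), Mul(-47, Pow(Mul(36, Pow(-47, -1)), -1)))))), Add(-28677, 0)) = Mul(Add(-52, Add(-47, Mul(-6, Add(Mul(18, Rational(1, 4)), Mul(-47, Pow(Mul(36, Rational(-1, 47)), -1)))))), -28677) = Mul(Add(-52, Add(-47, Mul(-6, Add(Rational(9, 2), Mul(-47, Pow(Rational(-36, 47), -1)))))), -28677) = Mul(Add(-52, Add(-47, Mul(-6, Add(Rational(9, 2), Mul(-47, Rational(-47, 36)))))), -28677) = Mul(Add(-52, Add(-47, Mul(-6, Add(Rational(9, 2), Rational(2209, 36))))), -28677) = Mul(Add(-52, Add(-47, Mul(-6, Rational(2371, 36)))), -28677) = Mul(Add(-52, Add(-47, Rational(-2371, 6))), -28677) = Mul(Add(-52, Rational(-2653, 6)), -28677) = Mul(Rational(-2965, 6), -28677) = Rational(28342435, 2)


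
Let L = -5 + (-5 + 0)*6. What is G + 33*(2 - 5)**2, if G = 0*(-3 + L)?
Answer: 297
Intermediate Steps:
L = -35 (L = -5 - 5*6 = -5 - 30 = -35)
G = 0 (G = 0*(-3 - 35) = 0*(-38) = 0)
G + 33*(2 - 5)**2 = 0 + 33*(2 - 5)**2 = 0 + 33*(-3)**2 = 0 + 33*9 = 0 + 297 = 297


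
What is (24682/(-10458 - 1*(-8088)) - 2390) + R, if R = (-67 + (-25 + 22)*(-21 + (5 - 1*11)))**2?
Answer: -2612231/1185 ≈ -2204.4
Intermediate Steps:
R = 196 (R = (-67 - 3*(-21 + (5 - 11)))**2 = (-67 - 3*(-21 - 6))**2 = (-67 - 3*(-27))**2 = (-67 + 81)**2 = 14**2 = 196)
(24682/(-10458 - 1*(-8088)) - 2390) + R = (24682/(-10458 - 1*(-8088)) - 2390) + 196 = (24682/(-10458 + 8088) - 2390) + 196 = (24682/(-2370) - 2390) + 196 = (24682*(-1/2370) - 2390) + 196 = (-12341/1185 - 2390) + 196 = -2844491/1185 + 196 = -2612231/1185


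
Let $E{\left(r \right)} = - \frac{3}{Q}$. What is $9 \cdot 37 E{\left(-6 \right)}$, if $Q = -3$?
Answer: $333$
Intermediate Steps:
$E{\left(r \right)} = 1$ ($E{\left(r \right)} = - \frac{3}{-3} = \left(-3\right) \left(- \frac{1}{3}\right) = 1$)
$9 \cdot 37 E{\left(-6 \right)} = 9 \cdot 37 \cdot 1 = 333 \cdot 1 = 333$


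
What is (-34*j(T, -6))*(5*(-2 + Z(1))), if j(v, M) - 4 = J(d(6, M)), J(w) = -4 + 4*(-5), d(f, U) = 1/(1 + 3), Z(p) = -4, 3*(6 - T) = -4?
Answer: -20400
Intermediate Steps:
T = 22/3 (T = 6 - ⅓*(-4) = 6 + 4/3 = 22/3 ≈ 7.3333)
d(f, U) = ¼ (d(f, U) = 1/4 = ¼)
J(w) = -24 (J(w) = -4 - 20 = -24)
j(v, M) = -20 (j(v, M) = 4 - 24 = -20)
(-34*j(T, -6))*(5*(-2 + Z(1))) = (-34*(-20))*(5*(-2 - 4)) = 680*(5*(-6)) = 680*(-30) = -20400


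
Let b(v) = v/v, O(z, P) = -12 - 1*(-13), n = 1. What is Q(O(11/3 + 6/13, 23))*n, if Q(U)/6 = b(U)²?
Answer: 6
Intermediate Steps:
O(z, P) = 1 (O(z, P) = -12 + 13 = 1)
b(v) = 1
Q(U) = 6 (Q(U) = 6*1² = 6*1 = 6)
Q(O(11/3 + 6/13, 23))*n = 6*1 = 6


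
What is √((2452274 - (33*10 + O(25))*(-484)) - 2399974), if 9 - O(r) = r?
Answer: 2*√51069 ≈ 451.97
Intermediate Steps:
O(r) = 9 - r
√((2452274 - (33*10 + O(25))*(-484)) - 2399974) = √((2452274 - (33*10 + (9 - 1*25))*(-484)) - 2399974) = √((2452274 - (330 + (9 - 25))*(-484)) - 2399974) = √((2452274 - (330 - 16)*(-484)) - 2399974) = √((2452274 - 314*(-484)) - 2399974) = √((2452274 - 1*(-151976)) - 2399974) = √((2452274 + 151976) - 2399974) = √(2604250 - 2399974) = √204276 = 2*√51069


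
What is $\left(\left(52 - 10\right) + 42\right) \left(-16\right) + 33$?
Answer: $-1311$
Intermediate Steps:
$\left(\left(52 - 10\right) + 42\right) \left(-16\right) + 33 = \left(42 + 42\right) \left(-16\right) + 33 = 84 \left(-16\right) + 33 = -1344 + 33 = -1311$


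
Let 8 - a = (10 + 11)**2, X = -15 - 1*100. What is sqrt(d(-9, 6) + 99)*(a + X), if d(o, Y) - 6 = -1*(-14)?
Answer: -548*sqrt(119) ≈ -5978.0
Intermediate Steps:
d(o, Y) = 20 (d(o, Y) = 6 - 1*(-14) = 6 + 14 = 20)
X = -115 (X = -15 - 100 = -115)
a = -433 (a = 8 - (10 + 11)**2 = 8 - 1*21**2 = 8 - 1*441 = 8 - 441 = -433)
sqrt(d(-9, 6) + 99)*(a + X) = sqrt(20 + 99)*(-433 - 115) = sqrt(119)*(-548) = -548*sqrt(119)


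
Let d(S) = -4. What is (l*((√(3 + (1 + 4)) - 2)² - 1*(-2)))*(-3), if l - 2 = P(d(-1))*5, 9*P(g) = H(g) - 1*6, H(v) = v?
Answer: 448/3 - 256*√2/3 ≈ 28.654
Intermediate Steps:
P(g) = -⅔ + g/9 (P(g) = (g - 1*6)/9 = (g - 6)/9 = (-6 + g)/9 = -⅔ + g/9)
l = -32/9 (l = 2 + (-⅔ + (⅑)*(-4))*5 = 2 + (-⅔ - 4/9)*5 = 2 - 10/9*5 = 2 - 50/9 = -32/9 ≈ -3.5556)
(l*((√(3 + (1 + 4)) - 2)² - 1*(-2)))*(-3) = -32*((√(3 + (1 + 4)) - 2)² - 1*(-2))/9*(-3) = -32*((√(3 + 5) - 2)² + 2)/9*(-3) = -32*((√8 - 2)² + 2)/9*(-3) = -32*((2*√2 - 2)² + 2)/9*(-3) = -32*((-2 + 2*√2)² + 2)/9*(-3) = -32*(2 + (-2 + 2*√2)²)/9*(-3) = (-64/9 - 32*(-2 + 2*√2)²/9)*(-3) = 64/3 + 32*(-2 + 2*√2)²/3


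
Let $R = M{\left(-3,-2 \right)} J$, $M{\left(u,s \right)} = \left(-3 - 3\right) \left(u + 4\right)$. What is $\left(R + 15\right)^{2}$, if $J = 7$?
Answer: $729$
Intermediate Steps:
$M{\left(u,s \right)} = -24 - 6 u$ ($M{\left(u,s \right)} = - 6 \left(4 + u\right) = -24 - 6 u$)
$R = -42$ ($R = \left(-24 - -18\right) 7 = \left(-24 + 18\right) 7 = \left(-6\right) 7 = -42$)
$\left(R + 15\right)^{2} = \left(-42 + 15\right)^{2} = \left(-27\right)^{2} = 729$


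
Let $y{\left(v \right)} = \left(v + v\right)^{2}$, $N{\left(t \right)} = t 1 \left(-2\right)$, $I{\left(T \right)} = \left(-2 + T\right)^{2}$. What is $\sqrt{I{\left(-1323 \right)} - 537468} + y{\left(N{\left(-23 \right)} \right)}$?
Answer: $8464 + \sqrt{1218157} \approx 9567.7$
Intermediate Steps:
$N{\left(t \right)} = - 2 t$ ($N{\left(t \right)} = t \left(-2\right) = - 2 t$)
$y{\left(v \right)} = 4 v^{2}$ ($y{\left(v \right)} = \left(2 v\right)^{2} = 4 v^{2}$)
$\sqrt{I{\left(-1323 \right)} - 537468} + y{\left(N{\left(-23 \right)} \right)} = \sqrt{\left(-2 - 1323\right)^{2} - 537468} + 4 \left(\left(-2\right) \left(-23\right)\right)^{2} = \sqrt{\left(-1325\right)^{2} - 537468} + 4 \cdot 46^{2} = \sqrt{1755625 - 537468} + 4 \cdot 2116 = \sqrt{1218157} + 8464 = 8464 + \sqrt{1218157}$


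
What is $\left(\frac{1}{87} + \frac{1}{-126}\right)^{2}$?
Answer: $\frac{169}{13351716} \approx 1.2658 \cdot 10^{-5}$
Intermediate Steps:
$\left(\frac{1}{87} + \frac{1}{-126}\right)^{2} = \left(\frac{1}{87} - \frac{1}{126}\right)^{2} = \left(\frac{13}{3654}\right)^{2} = \frac{169}{13351716}$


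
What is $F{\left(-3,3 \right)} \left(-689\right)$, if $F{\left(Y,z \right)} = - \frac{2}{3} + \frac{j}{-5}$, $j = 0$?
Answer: $\frac{1378}{3} \approx 459.33$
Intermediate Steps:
$F{\left(Y,z \right)} = - \frac{2}{3}$ ($F{\left(Y,z \right)} = - \frac{2}{3} + \frac{0}{-5} = \left(-2\right) \frac{1}{3} + 0 \left(- \frac{1}{5}\right) = - \frac{2}{3} + 0 = - \frac{2}{3}$)
$F{\left(-3,3 \right)} \left(-689\right) = \left(- \frac{2}{3}\right) \left(-689\right) = \frac{1378}{3}$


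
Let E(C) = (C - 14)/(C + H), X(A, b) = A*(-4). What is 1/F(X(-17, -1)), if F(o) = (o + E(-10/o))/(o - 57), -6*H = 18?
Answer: 1177/7757 ≈ 0.15173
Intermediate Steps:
H = -3 (H = -⅙*18 = -3)
X(A, b) = -4*A
E(C) = (-14 + C)/(-3 + C) (E(C) = (C - 14)/(C - 3) = (-14 + C)/(-3 + C))
F(o) = (o + (-14 - 10/o)/(-3 - 10/o))/(-57 + o) (F(o) = (o + (-14 - 10/o)/(-3 - 10/o))/(o - 57) = (o + (-14 - 10/o)/(-3 - 10/o))/(-57 + o))
1/F(X(-17, -1)) = 1/((10 + 14*(-4*(-17)) + (-4*(-17))*(10 + 3*(-4*(-17))))/((-57 - 4*(-17))*(10 + 3*(-4*(-17))))) = 1/((10 + 14*68 + 68*(10 + 3*68))/((-57 + 68)*(10 + 3*68))) = 1/((10 + 952 + 68*(10 + 204))/(11*(10 + 204))) = 1/((1/11)*(10 + 952 + 68*214)/214) = 1/((1/11)*(1/214)*(10 + 952 + 14552)) = 1/((1/11)*(1/214)*15514) = 1/(7757/1177) = 1177/7757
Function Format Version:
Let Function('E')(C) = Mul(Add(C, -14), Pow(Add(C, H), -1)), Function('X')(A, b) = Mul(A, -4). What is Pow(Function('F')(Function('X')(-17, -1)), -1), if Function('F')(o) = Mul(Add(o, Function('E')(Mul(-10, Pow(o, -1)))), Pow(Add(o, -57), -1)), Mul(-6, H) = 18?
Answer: Rational(1177, 7757) ≈ 0.15173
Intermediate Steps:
H = -3 (H = Mul(Rational(-1, 6), 18) = -3)
Function('X')(A, b) = Mul(-4, A)
Function('E')(C) = Mul(Pow(Add(-3, C), -1), Add(-14, C)) (Function('E')(C) = Mul(Add(C, -14), Pow(Add(C, -3), -1)) = Mul(Add(-14, C), Pow(Add(-3, C), -1)) = Mul(Pow(Add(-3, C), -1), Add(-14, C)))
Function('F')(o) = Mul(Pow(Add(-57, o), -1), Add(o, Mul(Pow(Add(-3, Mul(-10, Pow(o, -1))), -1), Add(-14, Mul(-10, Pow(o, -1)))))) (Function('F')(o) = Mul(Add(o, Mul(Pow(Add(-3, Mul(-10, Pow(o, -1))), -1), Add(-14, Mul(-10, Pow(o, -1))))), Pow(Add(o, -57), -1)) = Mul(Add(o, Mul(Pow(Add(-3, Mul(-10, Pow(o, -1))), -1), Add(-14, Mul(-10, Pow(o, -1))))), Pow(Add(-57, o), -1)) = Mul(Pow(Add(-57, o), -1), Add(o, Mul(Pow(Add(-3, Mul(-10, Pow(o, -1))), -1), Add(-14, Mul(-10, Pow(o, -1)))))))
Pow(Function('F')(Function('X')(-17, -1)), -1) = Pow(Mul(Pow(Add(-57, Mul(-4, -17)), -1), Pow(Add(10, Mul(3, Mul(-4, -17))), -1), Add(10, Mul(14, Mul(-4, -17)), Mul(Mul(-4, -17), Add(10, Mul(3, Mul(-4, -17)))))), -1) = Pow(Mul(Pow(Add(-57, 68), -1), Pow(Add(10, Mul(3, 68)), -1), Add(10, Mul(14, 68), Mul(68, Add(10, Mul(3, 68))))), -1) = Pow(Mul(Pow(11, -1), Pow(Add(10, 204), -1), Add(10, 952, Mul(68, Add(10, 204)))), -1) = Pow(Mul(Rational(1, 11), Pow(214, -1), Add(10, 952, Mul(68, 214))), -1) = Pow(Mul(Rational(1, 11), Rational(1, 214), Add(10, 952, 14552)), -1) = Pow(Mul(Rational(1, 11), Rational(1, 214), 15514), -1) = Pow(Rational(7757, 1177), -1) = Rational(1177, 7757)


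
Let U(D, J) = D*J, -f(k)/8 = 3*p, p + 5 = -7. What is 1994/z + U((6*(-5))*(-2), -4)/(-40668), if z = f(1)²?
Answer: 4208273/140548608 ≈ 0.029942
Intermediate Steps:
p = -12 (p = -5 - 7 = -12)
f(k) = 288 (f(k) = -24*(-12) = -8*(-36) = 288)
z = 82944 (z = 288² = 82944)
1994/z + U((6*(-5))*(-2), -4)/(-40668) = 1994/82944 + (((6*(-5))*(-2))*(-4))/(-40668) = 1994*(1/82944) + (-30*(-2)*(-4))*(-1/40668) = 997/41472 + (60*(-4))*(-1/40668) = 997/41472 - 240*(-1/40668) = 997/41472 + 20/3389 = 4208273/140548608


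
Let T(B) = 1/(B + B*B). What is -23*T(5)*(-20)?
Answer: 46/3 ≈ 15.333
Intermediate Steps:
T(B) = 1/(B + B²)
-23*T(5)*(-20) = -23/(5*(1 + 5))*(-20) = -23/(5*6)*(-20) = -23*1/30*(-20) = -23/30*(-20) = 46/3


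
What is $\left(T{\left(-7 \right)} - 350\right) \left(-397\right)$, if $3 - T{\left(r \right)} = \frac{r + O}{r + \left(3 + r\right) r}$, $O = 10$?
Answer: $\frac{964710}{7} \approx 1.3782 \cdot 10^{5}$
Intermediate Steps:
$T{\left(r \right)} = 3 - \frac{10 + r}{r + r \left(3 + r\right)}$ ($T{\left(r \right)} = 3 - \frac{r + 10}{r + \left(3 + r\right) r} = 3 - \frac{10 + r}{r + r \left(3 + r\right)}$)
$\left(T{\left(-7 \right)} - 350\right) \left(-397\right) = \left(\frac{-10 + 3 \left(-7\right)^{2} + 11 \left(-7\right)}{\left(-7\right) \left(4 - 7\right)} - 350\right) \left(-397\right) = \left(- \frac{-10 + 3 \cdot 49 - 77}{7 \left(-3\right)} - 350\right) \left(-397\right) = \left(\left(- \frac{1}{7}\right) \left(- \frac{1}{3}\right) \left(-10 + 147 - 77\right) - 350\right) \left(-397\right) = \left(\left(- \frac{1}{7}\right) \left(- \frac{1}{3}\right) 60 - 350\right) \left(-397\right) = \left(\frac{20}{7} - 350\right) \left(-397\right) = \left(- \frac{2430}{7}\right) \left(-397\right) = \frac{964710}{7}$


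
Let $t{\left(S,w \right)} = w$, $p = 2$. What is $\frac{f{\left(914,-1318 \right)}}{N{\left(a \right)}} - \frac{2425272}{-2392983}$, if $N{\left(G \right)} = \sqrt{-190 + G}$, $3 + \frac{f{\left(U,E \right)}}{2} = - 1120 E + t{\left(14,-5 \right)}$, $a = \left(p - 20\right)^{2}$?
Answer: $\frac{808424}{797661} + \frac{1476152 \sqrt{134}}{67} \approx 2.5504 \cdot 10^{5}$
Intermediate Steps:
$a = 324$ ($a = \left(2 - 20\right)^{2} = \left(-18\right)^{2} = 324$)
$f{\left(U,E \right)} = -16 - 2240 E$ ($f{\left(U,E \right)} = -6 + 2 \left(- 1120 E - 5\right) = -6 + 2 \left(-5 - 1120 E\right) = -6 - \left(10 + 2240 E\right) = -16 - 2240 E$)
$\frac{f{\left(914,-1318 \right)}}{N{\left(a \right)}} - \frac{2425272}{-2392983} = \frac{-16 - -2952320}{\sqrt{-190 + 324}} - \frac{2425272}{-2392983} = \frac{-16 + 2952320}{\sqrt{134}} - - \frac{808424}{797661} = 2952304 \frac{\sqrt{134}}{134} + \frac{808424}{797661} = \frac{1476152 \sqrt{134}}{67} + \frac{808424}{797661} = \frac{808424}{797661} + \frac{1476152 \sqrt{134}}{67}$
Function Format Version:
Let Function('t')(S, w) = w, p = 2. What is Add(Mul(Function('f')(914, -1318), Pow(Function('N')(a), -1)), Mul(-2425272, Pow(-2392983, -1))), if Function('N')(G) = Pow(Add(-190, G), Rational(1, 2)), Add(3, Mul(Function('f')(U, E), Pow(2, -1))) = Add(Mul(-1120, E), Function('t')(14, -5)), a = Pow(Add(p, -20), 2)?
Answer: Add(Rational(808424, 797661), Mul(Rational(1476152, 67), Pow(134, Rational(1, 2)))) ≈ 2.5504e+5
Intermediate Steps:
a = 324 (a = Pow(Add(2, -20), 2) = Pow(-18, 2) = 324)
Function('f')(U, E) = Add(-16, Mul(-2240, E)) (Function('f')(U, E) = Add(-6, Mul(2, Add(Mul(-1120, E), -5))) = Add(-6, Mul(2, Add(-5, Mul(-1120, E)))) = Add(-6, Add(-10, Mul(-2240, E))) = Add(-16, Mul(-2240, E)))
Add(Mul(Function('f')(914, -1318), Pow(Function('N')(a), -1)), Mul(-2425272, Pow(-2392983, -1))) = Add(Mul(Add(-16, Mul(-2240, -1318)), Pow(Pow(Add(-190, 324), Rational(1, 2)), -1)), Mul(-2425272, Pow(-2392983, -1))) = Add(Mul(Add(-16, 2952320), Pow(Pow(134, Rational(1, 2)), -1)), Mul(-2425272, Rational(-1, 2392983))) = Add(Mul(2952304, Mul(Rational(1, 134), Pow(134, Rational(1, 2)))), Rational(808424, 797661)) = Add(Mul(Rational(1476152, 67), Pow(134, Rational(1, 2))), Rational(808424, 797661)) = Add(Rational(808424, 797661), Mul(Rational(1476152, 67), Pow(134, Rational(1, 2))))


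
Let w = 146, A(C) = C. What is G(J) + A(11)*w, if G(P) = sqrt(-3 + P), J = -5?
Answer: 1606 + 2*I*sqrt(2) ≈ 1606.0 + 2.8284*I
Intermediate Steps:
G(J) + A(11)*w = sqrt(-3 - 5) + 11*146 = sqrt(-8) + 1606 = 2*I*sqrt(2) + 1606 = 1606 + 2*I*sqrt(2)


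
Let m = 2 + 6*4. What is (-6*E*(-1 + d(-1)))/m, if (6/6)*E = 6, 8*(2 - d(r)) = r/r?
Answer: -63/52 ≈ -1.2115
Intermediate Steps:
d(r) = 15/8 (d(r) = 2 - r/(8*r) = 2 - 1/8*1 = 2 - 1/8 = 15/8)
m = 26 (m = 2 + 24 = 26)
E = 6
(-6*E*(-1 + d(-1)))/m = -36*(-1 + 15/8)/26 = -36*7/8*(1/26) = -6*21/4*(1/26) = -63/2*1/26 = -63/52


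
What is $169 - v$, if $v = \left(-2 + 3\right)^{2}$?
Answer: $168$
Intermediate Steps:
$v = 1$ ($v = 1^{2} = 1$)
$169 - v = 169 - 1 = 168$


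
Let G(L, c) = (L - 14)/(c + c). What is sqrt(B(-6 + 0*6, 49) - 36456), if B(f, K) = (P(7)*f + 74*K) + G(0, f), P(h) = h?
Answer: 35*I*sqrt(966)/6 ≈ 181.3*I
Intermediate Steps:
G(L, c) = (-14 + L)/(2*c) (G(L, c) = (-14 + L)/((2*c)) = (-14 + L)*(1/(2*c)) = (-14 + L)/(2*c))
B(f, K) = -7/f + 7*f + 74*K (B(f, K) = (7*f + 74*K) + (-14 + 0)/(2*f) = (7*f + 74*K) + (1/2)*(-14)/f = (7*f + 74*K) - 7/f = -7/f + 7*f + 74*K)
sqrt(B(-6 + 0*6, 49) - 36456) = sqrt((-7/(-6 + 0*6) + 7*(-6 + 0*6) + 74*49) - 36456) = sqrt((-7/(-6 + 0) + 7*(-6 + 0) + 3626) - 36456) = sqrt((-7/(-6) + 7*(-6) + 3626) - 36456) = sqrt((-7*(-1/6) - 42 + 3626) - 36456) = sqrt((7/6 - 42 + 3626) - 36456) = sqrt(21511/6 - 36456) = sqrt(-197225/6) = 35*I*sqrt(966)/6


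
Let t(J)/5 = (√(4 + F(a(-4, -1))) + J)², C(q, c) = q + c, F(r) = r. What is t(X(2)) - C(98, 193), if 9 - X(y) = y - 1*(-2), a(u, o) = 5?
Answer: 29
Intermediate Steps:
X(y) = 7 - y (X(y) = 9 - (y - 1*(-2)) = 9 - (y + 2) = 9 - (2 + y) = 9 + (-2 - y) = 7 - y)
C(q, c) = c + q
t(J) = 5*(3 + J)² (t(J) = 5*(√(4 + 5) + J)² = 5*(√9 + J)² = 5*(3 + J)²)
t(X(2)) - C(98, 193) = 5*(3 + (7 - 1*2))² - (193 + 98) = 5*(3 + (7 - 2))² - 1*291 = 5*(3 + 5)² - 291 = 5*8² - 291 = 5*64 - 291 = 320 - 291 = 29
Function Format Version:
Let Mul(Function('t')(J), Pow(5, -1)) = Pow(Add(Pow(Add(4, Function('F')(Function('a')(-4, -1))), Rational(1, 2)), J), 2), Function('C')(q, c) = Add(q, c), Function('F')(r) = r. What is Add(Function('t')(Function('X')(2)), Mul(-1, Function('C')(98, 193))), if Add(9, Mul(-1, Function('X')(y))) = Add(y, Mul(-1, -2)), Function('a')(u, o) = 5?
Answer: 29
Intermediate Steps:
Function('X')(y) = Add(7, Mul(-1, y)) (Function('X')(y) = Add(9, Mul(-1, Add(y, Mul(-1, -2)))) = Add(9, Mul(-1, Add(y, 2))) = Add(9, Mul(-1, Add(2, y))) = Add(9, Add(-2, Mul(-1, y))) = Add(7, Mul(-1, y)))
Function('C')(q, c) = Add(c, q)
Function('t')(J) = Mul(5, Pow(Add(3, J), 2)) (Function('t')(J) = Mul(5, Pow(Add(Pow(Add(4, 5), Rational(1, 2)), J), 2)) = Mul(5, Pow(Add(Pow(9, Rational(1, 2)), J), 2)) = Mul(5, Pow(Add(3, J), 2)))
Add(Function('t')(Function('X')(2)), Mul(-1, Function('C')(98, 193))) = Add(Mul(5, Pow(Add(3, Add(7, Mul(-1, 2))), 2)), Mul(-1, Add(193, 98))) = Add(Mul(5, Pow(Add(3, Add(7, -2)), 2)), Mul(-1, 291)) = Add(Mul(5, Pow(Add(3, 5), 2)), -291) = Add(Mul(5, Pow(8, 2)), -291) = Add(Mul(5, 64), -291) = Add(320, -291) = 29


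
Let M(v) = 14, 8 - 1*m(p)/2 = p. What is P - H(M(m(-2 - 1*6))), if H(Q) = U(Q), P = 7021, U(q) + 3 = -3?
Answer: 7027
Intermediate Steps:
m(p) = 16 - 2*p
U(q) = -6 (U(q) = -3 - 3 = -6)
H(Q) = -6
P - H(M(m(-2 - 1*6))) = 7021 - 1*(-6) = 7021 + 6 = 7027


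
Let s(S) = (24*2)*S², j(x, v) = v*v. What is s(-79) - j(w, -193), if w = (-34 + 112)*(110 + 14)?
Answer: 262319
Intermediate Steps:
w = 9672 (w = 78*124 = 9672)
j(x, v) = v²
s(S) = 48*S²
s(-79) - j(w, -193) = 48*(-79)² - 1*(-193)² = 48*6241 - 1*37249 = 299568 - 37249 = 262319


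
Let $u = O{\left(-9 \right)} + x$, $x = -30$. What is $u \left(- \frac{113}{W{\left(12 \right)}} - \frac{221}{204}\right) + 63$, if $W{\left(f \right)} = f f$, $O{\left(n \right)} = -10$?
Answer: $\frac{2479}{18} \approx 137.72$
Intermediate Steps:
$W{\left(f \right)} = f^{2}$
$u = -40$ ($u = -10 - 30 = -40$)
$u \left(- \frac{113}{W{\left(12 \right)}} - \frac{221}{204}\right) + 63 = - 40 \left(- \frac{113}{12^{2}} - \frac{221}{204}\right) + 63 = - 40 \left(- \frac{113}{144} - \frac{13}{12}\right) + 63 = \left(-40\right) \left(- \frac{269}{144}\right) + 63 = \frac{1345}{18} + 63 = \frac{2479}{18}$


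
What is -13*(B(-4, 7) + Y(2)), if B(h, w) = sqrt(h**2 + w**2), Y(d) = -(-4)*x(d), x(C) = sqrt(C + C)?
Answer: -104 - 13*sqrt(65) ≈ -208.81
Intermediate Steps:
x(C) = sqrt(2)*sqrt(C) (x(C) = sqrt(2*C) = sqrt(2)*sqrt(C))
Y(d) = 4*sqrt(2)*sqrt(d) (Y(d) = -(-4)*sqrt(2)*sqrt(d) = 4*sqrt(2)*sqrt(d))
-13*(B(-4, 7) + Y(2)) = -13*(sqrt((-4)**2 + 7**2) + 4*sqrt(2)*sqrt(2)) = -13*(sqrt(16 + 49) + 8) = -13*(sqrt(65) + 8) = -13*(8 + sqrt(65)) = -104 - 13*sqrt(65)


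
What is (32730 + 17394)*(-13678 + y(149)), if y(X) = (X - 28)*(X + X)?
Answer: 1121775120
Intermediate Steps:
y(X) = 2*X*(-28 + X) (y(X) = (-28 + X)*(2*X) = 2*X*(-28 + X))
(32730 + 17394)*(-13678 + y(149)) = (32730 + 17394)*(-13678 + 2*149*(-28 + 149)) = 50124*(-13678 + 2*149*121) = 50124*(-13678 + 36058) = 50124*22380 = 1121775120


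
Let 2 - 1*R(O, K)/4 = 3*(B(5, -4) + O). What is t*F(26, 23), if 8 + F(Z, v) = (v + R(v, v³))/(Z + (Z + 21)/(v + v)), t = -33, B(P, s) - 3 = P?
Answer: 76890/113 ≈ 680.44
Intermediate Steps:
B(P, s) = 3 + P
R(O, K) = -88 - 12*O (R(O, K) = 8 - 12*((3 + 5) + O) = 8 - 12*(8 + O) = 8 - 4*(24 + 3*O) = 8 + (-96 - 12*O) = -88 - 12*O)
F(Z, v) = -8 + (-88 - 11*v)/(Z + (21 + Z)/(2*v)) (F(Z, v) = -8 + (v + (-88 - 12*v))/(Z + (Z + 21)/(v + v)) = -8 + (-88 - 11*v)/(Z + (21 + Z)/((2*v))) = -8 + (-88 - 11*v)/(Z + (21 + Z)*(1/(2*v))) = -8 + (-88 - 11*v)/(Z + (21 + Z)/(2*v)))
t*F(26, 23) = -66*(-84 - 88*23 - 11*23² - 4*26 - 8*26*23)/(21 + 26 + 2*26*23) = -66*(-84 - 2024 - 11*529 - 104 - 4784)/(21 + 26 + 1196) = -66*(-84 - 2024 - 5819 - 104 - 4784)/1243 = -66*(-12815)/1243 = -33*(-2330/113) = 76890/113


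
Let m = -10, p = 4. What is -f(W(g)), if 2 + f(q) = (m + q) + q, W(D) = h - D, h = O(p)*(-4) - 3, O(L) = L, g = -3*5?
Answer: 20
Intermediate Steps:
g = -15
h = -19 (h = 4*(-4) - 3 = -16 - 3 = -19)
W(D) = -19 - D
f(q) = -12 + 2*q (f(q) = -2 + ((-10 + q) + q) = -2 + (-10 + 2*q) = -12 + 2*q)
-f(W(g)) = -(-12 + 2*(-19 - 1*(-15))) = -(-12 + 2*(-19 + 15)) = -(-12 + 2*(-4)) = -(-12 - 8) = -1*(-20) = 20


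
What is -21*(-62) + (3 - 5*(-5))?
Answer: 1330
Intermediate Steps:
-21*(-62) + (3 - 5*(-5)) = 1302 + (3 + 25) = 1302 + 28 = 1330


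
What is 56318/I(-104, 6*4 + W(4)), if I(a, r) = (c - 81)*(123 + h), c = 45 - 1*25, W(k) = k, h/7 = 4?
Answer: -56318/9211 ≈ -6.1142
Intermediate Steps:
h = 28 (h = 7*4 = 28)
c = 20 (c = 45 - 25 = 20)
I(a, r) = -9211 (I(a, r) = (20 - 81)*(123 + 28) = -61*151 = -9211)
56318/I(-104, 6*4 + W(4)) = 56318/(-9211) = 56318*(-1/9211) = -56318/9211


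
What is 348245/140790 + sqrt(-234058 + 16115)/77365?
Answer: 69649/28158 + I*sqrt(217943)/77365 ≈ 2.4735 + 0.0060343*I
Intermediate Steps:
348245/140790 + sqrt(-234058 + 16115)/77365 = 348245*(1/140790) + sqrt(-217943)*(1/77365) = 69649/28158 + (I*sqrt(217943))*(1/77365) = 69649/28158 + I*sqrt(217943)/77365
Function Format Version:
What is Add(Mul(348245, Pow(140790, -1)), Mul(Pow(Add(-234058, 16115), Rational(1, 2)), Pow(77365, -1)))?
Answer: Add(Rational(69649, 28158), Mul(Rational(1, 77365), I, Pow(217943, Rational(1, 2)))) ≈ Add(2.4735, Mul(0.0060343, I))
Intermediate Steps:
Add(Mul(348245, Pow(140790, -1)), Mul(Pow(Add(-234058, 16115), Rational(1, 2)), Pow(77365, -1))) = Add(Mul(348245, Rational(1, 140790)), Mul(Pow(-217943, Rational(1, 2)), Rational(1, 77365))) = Add(Rational(69649, 28158), Mul(Mul(I, Pow(217943, Rational(1, 2))), Rational(1, 77365))) = Add(Rational(69649, 28158), Mul(Rational(1, 77365), I, Pow(217943, Rational(1, 2))))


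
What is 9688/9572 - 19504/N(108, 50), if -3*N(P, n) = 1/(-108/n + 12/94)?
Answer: -334363041958/2811775 ≈ -1.1892e+5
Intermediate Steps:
N(P, n) = -1/(3*(6/47 - 108/n)) (N(P, n) = -1/(3*(-108/n + 12/94)) = -1/(3*(-108/n + 12*(1/94))) = -1/(3*(-108/n + 6/47)) = -1/(3*(6/47 - 108/n)))
9688/9572 - 19504/N(108, 50) = 9688/9572 - 19504/((-47*50/(-15228 + 18*50))) = 9688*(1/9572) - 19504/((-47*50/(-15228 + 900))) = 2422/2393 - 19504/((-47*50/(-14328))) = 2422/2393 - 19504/((-47*50*(-1/14328))) = 2422/2393 - 19504/1175/7164 = 2422/2393 - 19504*7164/1175 = 2422/2393 - 139726656/1175 = -334363041958/2811775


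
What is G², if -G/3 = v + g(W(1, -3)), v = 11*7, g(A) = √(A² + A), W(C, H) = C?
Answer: 53379 + 1386*√2 ≈ 55339.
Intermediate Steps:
g(A) = √(A + A²)
v = 77
G = -231 - 3*√2 (G = -3*(77 + √(1*(1 + 1))) = -3*(77 + √(1*2)) = -3*(77 + √2) = -231 - 3*√2 ≈ -235.24)
G² = (-231 - 3*√2)²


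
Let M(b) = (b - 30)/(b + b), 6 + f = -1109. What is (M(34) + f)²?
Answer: 359254116/289 ≈ 1.2431e+6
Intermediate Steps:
f = -1115 (f = -6 - 1109 = -1115)
M(b) = (-30 + b)/(2*b) (M(b) = (-30 + b)/((2*b)) = (-30 + b)*(1/(2*b)) = (-30 + b)/(2*b))
(M(34) + f)² = ((½)*(-30 + 34)/34 - 1115)² = ((½)*(1/34)*4 - 1115)² = (1/17 - 1115)² = (-18954/17)² = 359254116/289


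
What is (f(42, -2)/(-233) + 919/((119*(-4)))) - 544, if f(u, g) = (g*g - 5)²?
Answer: -60548555/110908 ≈ -545.93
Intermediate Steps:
f(u, g) = (-5 + g²)² (f(u, g) = (g² - 5)² = (-5 + g²)²)
(f(42, -2)/(-233) + 919/((119*(-4)))) - 544 = ((-5 + (-2)²)²/(-233) + 919/((119*(-4)))) - 544 = ((-5 + 4)²*(-1/233) + 919/(-476)) - 544 = ((-1)²*(-1/233) + 919*(-1/476)) - 544 = (1*(-1/233) - 919/476) - 544 = (-1/233 - 919/476) - 544 = -214603/110908 - 544 = -60548555/110908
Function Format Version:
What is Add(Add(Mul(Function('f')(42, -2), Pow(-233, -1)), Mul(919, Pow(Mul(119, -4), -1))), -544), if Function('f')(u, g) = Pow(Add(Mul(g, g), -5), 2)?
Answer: Rational(-60548555, 110908) ≈ -545.93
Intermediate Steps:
Function('f')(u, g) = Pow(Add(-5, Pow(g, 2)), 2) (Function('f')(u, g) = Pow(Add(Pow(g, 2), -5), 2) = Pow(Add(-5, Pow(g, 2)), 2))
Add(Add(Mul(Function('f')(42, -2), Pow(-233, -1)), Mul(919, Pow(Mul(119, -4), -1))), -544) = Add(Add(Mul(Pow(Add(-5, Pow(-2, 2)), 2), Pow(-233, -1)), Mul(919, Pow(Mul(119, -4), -1))), -544) = Add(Add(Mul(Pow(Add(-5, 4), 2), Rational(-1, 233)), Mul(919, Pow(-476, -1))), -544) = Add(Add(Mul(Pow(-1, 2), Rational(-1, 233)), Mul(919, Rational(-1, 476))), -544) = Add(Add(Mul(1, Rational(-1, 233)), Rational(-919, 476)), -544) = Add(Add(Rational(-1, 233), Rational(-919, 476)), -544) = Add(Rational(-214603, 110908), -544) = Rational(-60548555, 110908)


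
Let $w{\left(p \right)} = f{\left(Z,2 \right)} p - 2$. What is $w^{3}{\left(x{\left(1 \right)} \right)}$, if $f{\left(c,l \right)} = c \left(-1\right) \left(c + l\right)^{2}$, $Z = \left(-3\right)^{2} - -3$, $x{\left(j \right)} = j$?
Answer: $-13044257864$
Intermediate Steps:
$Z = 12$ ($Z = 9 + 3 = 12$)
$f{\left(c,l \right)} = - c \left(c + l\right)^{2}$
$w{\left(p \right)} = -2 - 2352 p$ ($w{\left(p \right)} = \left(-1\right) 12 \left(12 + 2\right)^{2} p - 2 = \left(-1\right) 12 \cdot 14^{2} p - 2 = \left(-1\right) 12 \cdot 196 p - 2 = - 2352 p - 2 = -2 - 2352 p$)
$w^{3}{\left(x{\left(1 \right)} \right)} = \left(-2 - 2352\right)^{3} = \left(-2354\right)^{3} = -13044257864$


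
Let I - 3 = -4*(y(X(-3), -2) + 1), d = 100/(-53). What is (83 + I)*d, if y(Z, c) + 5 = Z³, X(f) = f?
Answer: -21000/53 ≈ -396.23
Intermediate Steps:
d = -100/53 (d = 100*(-1/53) = -100/53 ≈ -1.8868)
y(Z, c) = -5 + Z³
I = 127 (I = 3 - 4*((-5 + (-3)³) + 1) = 3 - 4*((-5 - 27) + 1) = 3 - 4*(-32 + 1) = 3 - 4*(-31) = 3 + 124 = 127)
(83 + I)*d = (83 + 127)*(-100/53) = 210*(-100/53) = -21000/53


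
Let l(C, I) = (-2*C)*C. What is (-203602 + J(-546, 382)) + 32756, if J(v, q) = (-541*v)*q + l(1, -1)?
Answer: 112666604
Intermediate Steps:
l(C, I) = -2*C²
J(v, q) = -2 - 541*q*v (J(v, q) = (-541*v)*q - 2*1² = -541*q*v - 2*1 = -541*q*v - 2 = -2 - 541*q*v)
(-203602 + J(-546, 382)) + 32756 = (-203602 + (-2 - 541*382*(-546))) + 32756 = (-203602 + (-2 + 112837452)) + 32756 = (-203602 + 112837450) + 32756 = 112633848 + 32756 = 112666604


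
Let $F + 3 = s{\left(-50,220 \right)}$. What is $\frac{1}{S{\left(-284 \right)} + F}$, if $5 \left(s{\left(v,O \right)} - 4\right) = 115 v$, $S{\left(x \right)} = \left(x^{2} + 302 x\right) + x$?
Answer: $- \frac{1}{6545} \approx -0.00015279$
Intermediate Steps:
$S{\left(x \right)} = x^{2} + 303 x$
$s{\left(v,O \right)} = 4 + 23 v$ ($s{\left(v,O \right)} = 4 + \frac{115 v}{5} = 4 + 23 v$)
$F = -1149$ ($F = -3 + \left(4 + 23 \left(-50\right)\right) = -3 + \left(4 - 1150\right) = -3 - 1146 = -1149$)
$\frac{1}{S{\left(-284 \right)} + F} = \frac{1}{- 284 \left(303 - 284\right) - 1149} = \frac{1}{\left(-284\right) 19 - 1149} = \frac{1}{-5396 - 1149} = \frac{1}{-6545} = - \frac{1}{6545}$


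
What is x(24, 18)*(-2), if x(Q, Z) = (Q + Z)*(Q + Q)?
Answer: -4032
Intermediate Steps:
x(Q, Z) = 2*Q*(Q + Z) (x(Q, Z) = (Q + Z)*(2*Q) = 2*Q*(Q + Z))
x(24, 18)*(-2) = (2*24*(24 + 18))*(-2) = (2*24*42)*(-2) = 2016*(-2) = -4032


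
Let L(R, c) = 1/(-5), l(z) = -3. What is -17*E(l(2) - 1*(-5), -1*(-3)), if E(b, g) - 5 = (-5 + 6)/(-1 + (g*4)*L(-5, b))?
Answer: -80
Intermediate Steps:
L(R, c) = -1/5
E(b, g) = 5 + 1/(-1 - 4*g/5) (E(b, g) = 5 + (-5 + 6)/(-1 + (g*4)*(-1/5)) = 5 + 1/(-1 + (4*g)*(-1/5)) = 5 + 1/(-1 - 4*g/5))
-17*E(l(2) - 1*(-5), -1*(-3)) = -340*(1 - 1*(-3))/(5 + 4*(-1*(-3))) = -340*(1 + 3)/(5 + 4*3) = -340*4/(5 + 12) = -340*4/17 = -17*80/17 = -80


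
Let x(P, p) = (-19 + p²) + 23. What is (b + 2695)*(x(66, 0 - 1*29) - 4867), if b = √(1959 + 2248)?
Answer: -10839290 - 4022*√4207 ≈ -1.1100e+7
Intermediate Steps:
x(P, p) = 4 + p²
b = √4207 ≈ 64.861
(b + 2695)*(x(66, 0 - 1*29) - 4867) = (√4207 + 2695)*((4 + (0 - 1*29)²) - 4867) = (2695 + √4207)*((4 + (0 - 29)²) - 4867) = (2695 + √4207)*((4 + (-29)²) - 4867) = (2695 + √4207)*((4 + 841) - 4867) = (2695 + √4207)*(845 - 4867) = (2695 + √4207)*(-4022) = -10839290 - 4022*√4207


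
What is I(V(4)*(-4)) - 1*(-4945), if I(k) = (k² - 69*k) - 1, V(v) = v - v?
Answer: 4944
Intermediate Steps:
V(v) = 0
I(k) = -1 + k² - 69*k
I(V(4)*(-4)) - 1*(-4945) = (-1 + (0*(-4))² - 0*(-4)) - 1*(-4945) = (-1 + 0² - 69*0) + 4945 = (-1 + 0 + 0) + 4945 = -1 + 4945 = 4944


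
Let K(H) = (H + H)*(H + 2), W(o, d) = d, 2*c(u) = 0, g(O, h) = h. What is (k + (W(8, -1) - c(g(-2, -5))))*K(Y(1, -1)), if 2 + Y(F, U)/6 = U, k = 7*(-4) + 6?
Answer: -13248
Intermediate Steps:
k = -22 (k = -28 + 6 = -22)
Y(F, U) = -12 + 6*U
c(u) = 0 (c(u) = (½)*0 = 0)
K(H) = 2*H*(2 + H) (K(H) = (2*H)*(2 + H) = 2*H*(2 + H))
(k + (W(8, -1) - c(g(-2, -5))))*K(Y(1, -1)) = (-22 + (-1 - 1*0))*(2*(-12 + 6*(-1))*(2 + (-12 + 6*(-1)))) = (-22 + (-1 + 0))*(2*(-12 - 6)*(2 + (-12 - 6))) = (-22 - 1)*(2*(-18)*(2 - 18)) = -46*(-18)*(-16) = -23*576 = -13248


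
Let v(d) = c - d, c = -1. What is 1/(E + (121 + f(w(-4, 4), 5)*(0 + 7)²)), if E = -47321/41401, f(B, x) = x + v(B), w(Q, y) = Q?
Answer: 41401/21191392 ≈ 0.0019537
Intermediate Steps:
v(d) = -1 - d
f(B, x) = -1 + x - B (f(B, x) = x + (-1 - B) = -1 + x - B)
E = -47321/41401 (E = -47321*1/41401 = -47321/41401 ≈ -1.1430)
1/(E + (121 + f(w(-4, 4), 5)*(0 + 7)²)) = 1/(-47321/41401 + (121 + (-1 + 5 - 1*(-4))*(0 + 7)²)) = 1/(-47321/41401 + (121 + (-1 + 5 + 4)*7²)) = 1/(-47321/41401 + (121 + 8*49)) = 1/(-47321/41401 + (121 + 392)) = 1/(-47321/41401 + 513) = 1/(21191392/41401) = 41401/21191392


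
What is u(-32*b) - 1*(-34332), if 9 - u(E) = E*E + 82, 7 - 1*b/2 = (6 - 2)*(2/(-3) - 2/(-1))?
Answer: 205931/9 ≈ 22881.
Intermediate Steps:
b = 10/3 (b = 14 - 2*(6 - 2)*(2/(-3) - 2/(-1)) = 14 - 8*(2*(-⅓) - 2*(-1)) = 14 - 8*(-⅔ + 2) = 14 - 8*4/3 = 14 - 2*16/3 = 14 - 32/3 = 10/3 ≈ 3.3333)
u(E) = -73 - E² (u(E) = 9 - (E*E + 82) = 9 - (E² + 82) = 9 - (82 + E²) = 9 + (-82 - E²) = -73 - E²)
u(-32*b) - 1*(-34332) = (-73 - (-32*10/3)²) - 1*(-34332) = (-73 - (-320/3)²) + 34332 = (-73 - 1*102400/9) + 34332 = (-73 - 102400/9) + 34332 = -103057/9 + 34332 = 205931/9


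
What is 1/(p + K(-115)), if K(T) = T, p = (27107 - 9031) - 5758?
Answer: 1/12203 ≈ 8.1947e-5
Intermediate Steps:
p = 12318 (p = 18076 - 5758 = 12318)
1/(p + K(-115)) = 1/(12318 - 115) = 1/12203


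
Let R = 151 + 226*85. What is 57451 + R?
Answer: 76812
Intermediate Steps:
R = 19361 (R = 151 + 19210 = 19361)
57451 + R = 57451 + 19361 = 76812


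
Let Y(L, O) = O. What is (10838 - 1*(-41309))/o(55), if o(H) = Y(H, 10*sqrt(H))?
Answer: 52147*sqrt(55)/550 ≈ 703.15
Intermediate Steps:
o(H) = 10*sqrt(H)
(10838 - 1*(-41309))/o(55) = (10838 - 1*(-41309))/((10*sqrt(55))) = (10838 + 41309)*(sqrt(55)/550) = 52147*(sqrt(55)/550) = 52147*sqrt(55)/550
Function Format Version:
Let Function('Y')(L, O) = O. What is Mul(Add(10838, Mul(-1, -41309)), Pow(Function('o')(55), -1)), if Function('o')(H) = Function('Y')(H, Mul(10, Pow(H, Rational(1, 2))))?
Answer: Mul(Rational(52147, 550), Pow(55, Rational(1, 2))) ≈ 703.15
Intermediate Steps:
Function('o')(H) = Mul(10, Pow(H, Rational(1, 2)))
Mul(Add(10838, Mul(-1, -41309)), Pow(Function('o')(55), -1)) = Mul(Add(10838, Mul(-1, -41309)), Pow(Mul(10, Pow(55, Rational(1, 2))), -1)) = Mul(Add(10838, 41309), Mul(Rational(1, 550), Pow(55, Rational(1, 2)))) = Mul(52147, Mul(Rational(1, 550), Pow(55, Rational(1, 2)))) = Mul(Rational(52147, 550), Pow(55, Rational(1, 2)))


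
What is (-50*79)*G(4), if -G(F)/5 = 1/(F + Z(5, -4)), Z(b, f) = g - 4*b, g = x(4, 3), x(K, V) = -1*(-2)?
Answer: -9875/7 ≈ -1410.7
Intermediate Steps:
x(K, V) = 2
g = 2
Z(b, f) = 2 - 4*b
G(F) = -5/(-18 + F) (G(F) = -5/(F + (2 - 4*5)) = -5/(F + (2 - 20)) = -5/(F - 18) = -5/(-18 + F))
(-50*79)*G(4) = (-50*79)*(-5/(-18 + 4)) = -(-19750)/(-14) = -(-19750)*(-1)/14 = -3950*5/14 = -9875/7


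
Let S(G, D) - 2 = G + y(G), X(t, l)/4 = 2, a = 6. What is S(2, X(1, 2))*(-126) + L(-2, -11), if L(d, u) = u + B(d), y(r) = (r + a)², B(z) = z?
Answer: -8581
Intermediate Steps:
X(t, l) = 8 (X(t, l) = 4*2 = 8)
y(r) = (6 + r)² (y(r) = (r + 6)² = (6 + r)²)
L(d, u) = d + u (L(d, u) = u + d = d + u)
S(G, D) = 2 + G + (6 + G)² (S(G, D) = 2 + (G + (6 + G)²) = 2 + G + (6 + G)²)
S(2, X(1, 2))*(-126) + L(-2, -11) = (2 + 2 + (6 + 2)²)*(-126) + (-2 - 11) = (2 + 2 + 8²)*(-126) - 13 = (2 + 2 + 64)*(-126) - 13 = 68*(-126) - 13 = -8568 - 13 = -8581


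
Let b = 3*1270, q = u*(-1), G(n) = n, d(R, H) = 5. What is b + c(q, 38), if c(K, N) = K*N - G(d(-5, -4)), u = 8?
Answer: 3501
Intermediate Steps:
q = -8 (q = 8*(-1) = -8)
c(K, N) = -5 + K*N (c(K, N) = K*N - 1*5 = K*N - 5 = -5 + K*N)
b = 3810
b + c(q, 38) = 3810 + (-5 - 8*38) = 3810 + (-5 - 304) = 3810 - 309 = 3501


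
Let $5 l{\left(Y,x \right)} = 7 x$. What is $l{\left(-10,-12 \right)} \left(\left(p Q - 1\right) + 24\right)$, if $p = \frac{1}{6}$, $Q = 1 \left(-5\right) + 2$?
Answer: $-378$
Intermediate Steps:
$l{\left(Y,x \right)} = \frac{7 x}{5}$
$Q = -3$ ($Q = -5 + 2 = -3$)
$p = \frac{1}{6} \approx 0.16667$
$l{\left(-10,-12 \right)} \left(\left(p Q - 1\right) + 24\right) = \frac{7}{5} \left(-12\right) \left(\left(\frac{1}{6} \left(-3\right) - 1\right) + 24\right) = - \frac{84 \left(\left(- \frac{1}{2} - 1\right) + 24\right)}{5} = - \frac{84 \left(- \frac{3}{2} + 24\right)}{5} = \left(- \frac{84}{5}\right) \frac{45}{2} = -378$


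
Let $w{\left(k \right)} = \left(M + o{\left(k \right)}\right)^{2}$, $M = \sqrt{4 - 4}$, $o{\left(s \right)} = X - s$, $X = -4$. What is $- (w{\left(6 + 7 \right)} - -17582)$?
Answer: $-17871$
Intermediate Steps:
$o{\left(s \right)} = -4 - s$
$M = 0$ ($M = \sqrt{0} = 0$)
$w{\left(k \right)} = \left(-4 - k\right)^{2}$ ($w{\left(k \right)} = \left(0 - \left(4 + k\right)\right)^{2} = \left(-4 - k\right)^{2}$)
$- (w{\left(6 + 7 \right)} - -17582) = - (\left(4 + \left(6 + 7\right)\right)^{2} - -17582) = - (\left(4 + 13\right)^{2} + 17582) = - (17^{2} + 17582) = - (289 + 17582) = \left(-1\right) 17871 = -17871$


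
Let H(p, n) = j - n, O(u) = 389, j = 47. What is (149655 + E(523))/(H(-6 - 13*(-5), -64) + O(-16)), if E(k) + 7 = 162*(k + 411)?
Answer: 75239/125 ≈ 601.91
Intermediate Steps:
E(k) = 66575 + 162*k (E(k) = -7 + 162*(k + 411) = -7 + 162*(411 + k) = -7 + (66582 + 162*k) = 66575 + 162*k)
H(p, n) = 47 - n
(149655 + E(523))/(H(-6 - 13*(-5), -64) + O(-16)) = (149655 + (66575 + 162*523))/((47 - 1*(-64)) + 389) = (149655 + (66575 + 84726))/((47 + 64) + 389) = (149655 + 151301)/(111 + 389) = 300956/500 = 300956*(1/500) = 75239/125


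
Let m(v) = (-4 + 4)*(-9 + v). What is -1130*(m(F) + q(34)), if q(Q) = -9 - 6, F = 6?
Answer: 16950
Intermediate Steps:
m(v) = 0 (m(v) = 0*(-9 + v) = 0)
q(Q) = -15
-1130*(m(F) + q(34)) = -1130*(0 - 15) = -1130*(-15) = 16950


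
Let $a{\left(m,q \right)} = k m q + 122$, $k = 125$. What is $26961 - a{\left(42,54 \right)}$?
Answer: $-256661$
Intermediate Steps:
$a{\left(m,q \right)} = 122 + 125 m q$ ($a{\left(m,q \right)} = 125 m q + 122 = 122 + 125 m q$)
$26961 - a{\left(42,54 \right)} = 26961 - \left(122 + 125 \cdot 42 \cdot 54\right) = 26961 - \left(122 + 283500\right) = 26961 - 283622 = -256661$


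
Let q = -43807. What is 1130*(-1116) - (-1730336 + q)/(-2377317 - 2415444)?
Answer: -671561868447/532529 ≈ -1.2611e+6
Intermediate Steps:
1130*(-1116) - (-1730336 + q)/(-2377317 - 2415444) = 1130*(-1116) - (-1730336 - 43807)/(-2377317 - 2415444) = -1261080 - (-1774143)/(-4792761) = -1261080 - (-1774143)*(-1)/4792761 = -1261080 - 1*197127/532529 = -1261080 - 197127/532529 = -671561868447/532529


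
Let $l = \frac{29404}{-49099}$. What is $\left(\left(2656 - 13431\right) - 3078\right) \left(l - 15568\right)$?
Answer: $\frac{10589269716508}{49099} \approx 2.1567 \cdot 10^{8}$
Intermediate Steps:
$l = - \frac{29404}{49099}$ ($l = 29404 \left(- \frac{1}{49099}\right) = - \frac{29404}{49099} \approx -0.59887$)
$\left(\left(2656 - 13431\right) - 3078\right) \left(l - 15568\right) = \left(\left(2656 - 13431\right) - 3078\right) \left(- \frac{29404}{49099} - 15568\right) = \left(\left(2656 - 13431\right) - 3078\right) \left(- \frac{764402636}{49099}\right) = \left(-10775 - 3078\right) \left(- \frac{764402636}{49099}\right) = \left(-13853\right) \left(- \frac{764402636}{49099}\right) = \frac{10589269716508}{49099}$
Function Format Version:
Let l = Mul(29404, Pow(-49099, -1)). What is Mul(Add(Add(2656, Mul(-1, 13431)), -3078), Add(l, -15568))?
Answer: Rational(10589269716508, 49099) ≈ 2.1567e+8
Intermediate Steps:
l = Rational(-29404, 49099) (l = Mul(29404, Rational(-1, 49099)) = Rational(-29404, 49099) ≈ -0.59887)
Mul(Add(Add(2656, Mul(-1, 13431)), -3078), Add(l, -15568)) = Mul(Add(Add(2656, Mul(-1, 13431)), -3078), Add(Rational(-29404, 49099), -15568)) = Mul(Add(Add(2656, -13431), -3078), Rational(-764402636, 49099)) = Mul(Add(-10775, -3078), Rational(-764402636, 49099)) = Mul(-13853, Rational(-764402636, 49099)) = Rational(10589269716508, 49099)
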